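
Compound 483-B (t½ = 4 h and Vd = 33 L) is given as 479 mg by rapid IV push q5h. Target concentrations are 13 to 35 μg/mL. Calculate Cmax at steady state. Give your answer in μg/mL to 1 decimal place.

25.0 μg/mL

Over one 5-h interval, 5/4 ≈ 1.25 half-lives elapse, leaving f ≈ 0.4204 of each dose.
Accumulation ratio R = 1/(1 − f) ≈ 1/0.5796 ≈ 1.7253.
Each bolus raises the concentration by D/Vd = 479/33 ≈ 14.515 μg/mL.
Steady-state peak Cmax,ss = C₀·R ≈ 14.515 × 1.7253 ≈ 25.043 μg/mL.
Peak 25.0 μg/mL vs MTC 35 μg/mL: below toxic threshold.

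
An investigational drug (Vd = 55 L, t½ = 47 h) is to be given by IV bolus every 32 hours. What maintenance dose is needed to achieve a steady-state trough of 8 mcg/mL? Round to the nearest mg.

τ/t½ = 32/47 ≈ 0.68085, so f = (1/2)^(32/47) ≈ 0.623797.
Cmin,ss = (D/Vd)·f/(1−f), so D = Cmin,ss·Vd·(1−f)/f.
D = 8 × 55 × (1−f)/f ≈ 8 × 55 × 0.60309 ≈ 265.36 mg.

265 mg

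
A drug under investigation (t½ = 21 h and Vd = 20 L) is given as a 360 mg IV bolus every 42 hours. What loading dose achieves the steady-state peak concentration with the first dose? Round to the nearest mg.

f = (1/2)^(42/21) ≈ 0.250000; accumulation ratio R = 1/(1−f) ≈ 1.33333.
Loading dose to hit Cmax,ss on first dose: D_load = D_maint·R ≈ 360 × 1.33333 ≈ 480.00 mg.

480 mg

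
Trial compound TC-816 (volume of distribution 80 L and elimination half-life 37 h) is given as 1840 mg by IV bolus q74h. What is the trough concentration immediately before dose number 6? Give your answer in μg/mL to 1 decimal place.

f = (1/2)^(τ/t½) = (1/2)^(74/37) ≈ 0.2500.
C₀ = D/Vd = 1840/80 ≈ 23.000 μg/mL.
Before the 6th dose, 5 doses have been given. Superposition: Cmin = C₀·(f + f² + … + f^5).
≈ 23.000 × (0.2500 + 0.0625 + 0.0156 + 0.0039 + 0.0010) ≈ 23.000 × 0.3330 ≈ 7.659 μg/mL.

7.7 μg/mL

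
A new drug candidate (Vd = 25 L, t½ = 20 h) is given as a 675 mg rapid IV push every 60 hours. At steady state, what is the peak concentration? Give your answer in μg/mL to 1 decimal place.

The dosing interval is 3 half-lives, so f = 2^(−3) = 0.125.
At steady state, R = 1/(1 − 0.125) = 8/7.
Single-dose peak C₀ = D/Vd = 675/25 = 27 μg/mL.
Steady-state peak Cmax,ss = C₀·R = 27 × 8/7 ≈ 30.857 μg/mL.

30.9 μg/mL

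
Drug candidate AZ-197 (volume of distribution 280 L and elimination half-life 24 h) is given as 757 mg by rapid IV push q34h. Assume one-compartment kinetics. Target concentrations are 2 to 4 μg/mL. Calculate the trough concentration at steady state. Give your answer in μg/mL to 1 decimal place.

k = ln2/t½ = ln2/24 ≈ 0.028881 h⁻¹; fraction remaining f = e^(−kτ) = e^(−0.028881×34) ≈ 0.3746.
Accumulation ratio R = 1/(1 − f) ≈ 1/0.6254 ≈ 1.5990.
Single-dose peak C₀ = D/Vd = 757/280 ≈ 2.704 μg/mL.
Steady-state peak Cmax,ss = C₀·R ≈ 2.704 × 1.5990 ≈ 4.324 μg/mL.
One interval later, Cmin,ss = Cmax,ss·e^(−kτ) ≈ 4.324 × 0.3746 ≈ 1.620 μg/mL.
Trough 1.6 μg/mL vs MEC 2 μg/mL: subtherapeutic.

1.6 μg/mL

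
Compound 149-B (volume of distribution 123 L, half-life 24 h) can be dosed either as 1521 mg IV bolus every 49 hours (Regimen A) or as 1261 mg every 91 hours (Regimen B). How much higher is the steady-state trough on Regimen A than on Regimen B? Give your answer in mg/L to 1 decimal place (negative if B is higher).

3.2 mg/L

Regimen A: f = (1/2)^(49/24) ≈ 0.2429; Cmin,ss = (1521/123)·f/(1−f) ≈ 3.967 mg/L.
Regimen B: f = (1/2)^(91/24) ≈ 0.0722; Cmin,ss = (1261/123)·f/(1−f) ≈ 0.798 mg/L.
Difference ≈ 3.967 − 0.798 ≈ 3.169 mg/L.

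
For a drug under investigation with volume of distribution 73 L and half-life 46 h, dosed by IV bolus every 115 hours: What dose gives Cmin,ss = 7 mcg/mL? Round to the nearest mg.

τ/t½ = 115/46 ≈ 2.5, so f = (1/2)^(115/46) ≈ 0.176777.
Cmin,ss = (D/Vd)·f/(1−f), so D = Cmin,ss·Vd·(1−f)/f.
D = 7 × 73 × (1−f)/f ≈ 7 × 73 × 4.65684 ≈ 2379.65 mg.

2380 mg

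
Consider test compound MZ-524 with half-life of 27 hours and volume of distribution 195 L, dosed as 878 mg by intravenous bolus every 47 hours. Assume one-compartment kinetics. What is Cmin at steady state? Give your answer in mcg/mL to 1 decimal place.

1.9 mcg/mL

Over one 47-h interval, 47/27 ≈ 1.7407 half-lives elapse, leaving f ≈ 0.2992 of each dose.
Each bolus raises the concentration by D/Vd = 878/195 ≈ 4.503 mcg/mL.
Steady-state trough Cmin,ss = C₀·f/(1−f) ≈ 4.503 × 0.2992/0.7008 ≈ 1.923 mcg/mL.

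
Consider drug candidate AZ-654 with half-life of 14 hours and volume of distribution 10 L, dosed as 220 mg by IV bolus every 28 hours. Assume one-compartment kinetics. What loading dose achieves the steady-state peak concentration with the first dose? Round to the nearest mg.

293 mg

f = (1/2)^(28/14) ≈ 0.250000; accumulation ratio R = 1/(1−f) ≈ 1.33333.
Loading dose to hit Cmax,ss on first dose: D_load = D_maint·R ≈ 220 × 1.33333 ≈ 293.33 mg.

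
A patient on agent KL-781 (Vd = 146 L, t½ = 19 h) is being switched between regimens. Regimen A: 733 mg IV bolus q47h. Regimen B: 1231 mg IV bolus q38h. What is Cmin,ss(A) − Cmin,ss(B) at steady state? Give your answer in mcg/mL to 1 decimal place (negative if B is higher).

Regimen A: f = (1/2)^(47/19) ≈ 0.1800; Cmin,ss = (733/146)·f/(1−f) ≈ 1.102 mcg/mL.
Regimen B: f = (1/2)^(38/19) ≈ 0.2500; Cmin,ss = (1231/146)·f/(1−f) ≈ 2.811 mcg/mL.
Difference ≈ 1.102 − 2.811 ≈ -1.709 mcg/mL.

-1.7 mcg/mL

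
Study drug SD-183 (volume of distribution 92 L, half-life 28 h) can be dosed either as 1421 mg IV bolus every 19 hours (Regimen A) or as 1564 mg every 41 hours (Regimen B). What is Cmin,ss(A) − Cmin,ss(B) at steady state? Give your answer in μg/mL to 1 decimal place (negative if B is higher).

16.1 μg/mL

Regimen A: f = (1/2)^(19/28) ≈ 0.6248; Cmin,ss = (1421/92)·f/(1−f) ≈ 25.721 μg/mL.
Regimen B: f = (1/2)^(41/28) ≈ 0.3624; Cmin,ss = (1564/92)·f/(1−f) ≈ 9.662 μg/mL.
Difference ≈ 25.721 − 9.662 ≈ 16.059 μg/mL.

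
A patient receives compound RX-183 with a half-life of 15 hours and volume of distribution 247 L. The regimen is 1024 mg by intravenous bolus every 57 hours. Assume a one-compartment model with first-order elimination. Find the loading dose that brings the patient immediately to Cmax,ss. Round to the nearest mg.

1103 mg

f = (1/2)^(57/15) ≈ 0.071794; accumulation ratio R = 1/(1−f) ≈ 1.07735.
Loading dose to hit Cmax,ss on first dose: D_load = D_maint·R ≈ 1024 × 1.07735 ≈ 1103.21 mg.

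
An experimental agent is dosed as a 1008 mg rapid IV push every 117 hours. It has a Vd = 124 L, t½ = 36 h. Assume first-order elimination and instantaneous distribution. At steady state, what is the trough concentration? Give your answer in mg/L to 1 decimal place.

1.0 mg/L

τ/t½ = 117/36 ≈ 3.25, so fraction remaining f = (1/2)^(117/36) ≈ 0.1051.
Single-dose peak C₀ = D/Vd = 1008/124 ≈ 8.129 mg/L.
Steady-state trough Cmin,ss = C₀·f/(1−f) ≈ 8.129 × 0.1051/0.8949 ≈ 0.955 mg/L.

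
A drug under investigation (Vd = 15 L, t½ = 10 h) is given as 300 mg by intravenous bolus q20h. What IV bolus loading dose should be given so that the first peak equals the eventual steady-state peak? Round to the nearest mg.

f = (1/2)^(20/10) ≈ 0.250000; accumulation ratio R = 1/(1−f) ≈ 1.33333.
Loading dose to hit Cmax,ss on first dose: D_load = D_maint·R ≈ 300 × 1.33333 ≈ 400.00 mg.

400 mg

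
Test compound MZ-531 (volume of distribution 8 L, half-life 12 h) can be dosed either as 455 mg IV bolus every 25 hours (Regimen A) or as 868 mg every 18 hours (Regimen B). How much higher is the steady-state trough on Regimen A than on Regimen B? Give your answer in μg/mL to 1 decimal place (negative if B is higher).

Regimen A: f = (1/2)^(25/12) ≈ 0.2360; Cmin,ss = (455/8)·f/(1−f) ≈ 17.569 μg/mL.
Regimen B: f = (1/2)^(18/12) ≈ 0.3536; Cmin,ss = (868/8)·f/(1−f) ≈ 59.353 μg/mL.
Difference ≈ 17.569 − 59.353 ≈ -41.784 μg/mL.

-41.8 μg/mL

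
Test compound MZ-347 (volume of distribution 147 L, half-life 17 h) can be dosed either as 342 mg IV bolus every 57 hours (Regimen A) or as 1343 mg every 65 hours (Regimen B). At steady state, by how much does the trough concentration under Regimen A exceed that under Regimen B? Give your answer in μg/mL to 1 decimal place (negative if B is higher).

-0.4 μg/mL

Regimen A: f = (1/2)^(57/17) ≈ 0.0979; Cmin,ss = (342/147)·f/(1−f) ≈ 0.252 μg/mL.
Regimen B: f = (1/2)^(65/17) ≈ 0.0706; Cmin,ss = (1343/147)·f/(1−f) ≈ 0.694 μg/mL.
Difference ≈ 0.252 − 0.694 ≈ -0.442 μg/mL.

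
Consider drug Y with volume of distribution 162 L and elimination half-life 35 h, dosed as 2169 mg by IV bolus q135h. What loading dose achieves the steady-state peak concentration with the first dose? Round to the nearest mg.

2330 mg

f = (1/2)^(135/35) ≈ 0.069006; accumulation ratio R = 1/(1−f) ≈ 1.07412.
Loading dose to hit Cmax,ss on first dose: D_load = D_maint·R ≈ 2169 × 1.07412 ≈ 2329.77 mg.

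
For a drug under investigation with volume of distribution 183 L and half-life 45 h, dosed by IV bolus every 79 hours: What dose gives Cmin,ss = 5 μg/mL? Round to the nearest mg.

2175 mg

τ/t½ = 79/45 ≈ 1.7556, so f = (1/2)^(79/45) ≈ 0.296159.
Cmin,ss = (D/Vd)·f/(1−f), so D = Cmin,ss·Vd·(1−f)/f.
D = 5 × 183 × (1−f)/f ≈ 5 × 183 × 2.37656 ≈ 2174.55 mg.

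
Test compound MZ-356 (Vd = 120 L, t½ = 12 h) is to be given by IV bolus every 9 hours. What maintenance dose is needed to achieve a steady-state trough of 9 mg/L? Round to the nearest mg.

τ/t½ = 9/12 ≈ 0.75, so f = (1/2)^(9/12) ≈ 0.594604.
Cmin,ss = (D/Vd)·f/(1−f), so D = Cmin,ss·Vd·(1−f)/f.
D = 9 × 120 × (1−f)/f ≈ 9 × 120 × 0.68179 ≈ 736.33 mg.

736 mg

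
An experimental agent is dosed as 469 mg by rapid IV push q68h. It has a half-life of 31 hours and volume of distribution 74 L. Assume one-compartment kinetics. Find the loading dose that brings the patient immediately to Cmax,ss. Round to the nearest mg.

600 mg

f = (1/2)^(68/31) ≈ 0.218613; accumulation ratio R = 1/(1−f) ≈ 1.27978.
Loading dose to hit Cmax,ss on first dose: D_load = D_maint·R ≈ 469 × 1.27978 ≈ 600.22 mg.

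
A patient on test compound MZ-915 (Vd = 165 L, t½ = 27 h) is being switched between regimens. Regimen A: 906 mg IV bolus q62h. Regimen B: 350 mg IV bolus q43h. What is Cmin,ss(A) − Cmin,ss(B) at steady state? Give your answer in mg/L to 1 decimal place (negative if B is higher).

0.4 mg/L

Regimen A: f = (1/2)^(62/27) ≈ 0.2036; Cmin,ss = (906/165)·f/(1−f) ≈ 1.404 mg/L.
Regimen B: f = (1/2)^(43/27) ≈ 0.3316; Cmin,ss = (350/165)·f/(1−f) ≈ 1.052 mg/L.
Difference ≈ 1.404 − 1.052 ≈ 0.352 mg/L.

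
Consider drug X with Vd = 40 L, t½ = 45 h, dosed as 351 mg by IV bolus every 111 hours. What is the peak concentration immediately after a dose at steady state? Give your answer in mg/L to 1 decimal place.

10.7 mg/L

Over one 111-h interval, 111/45 ≈ 2.4667 half-lives elapse, leaving f ≈ 0.1809 of each dose.
At steady state, accumulation factor R = 1/(1 − e^(−kτ)) ≈ 1.2209.
Single-dose peak C₀ = D/Vd = 351/40 ≈ 8.775 mg/L.
Steady-state peak Cmax,ss = C₀·R ≈ 8.775 × 1.2209 ≈ 10.713 mg/L.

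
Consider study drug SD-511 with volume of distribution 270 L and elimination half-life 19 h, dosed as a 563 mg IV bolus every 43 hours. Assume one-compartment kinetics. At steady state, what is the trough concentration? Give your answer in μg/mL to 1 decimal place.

0.5 μg/mL

k = ln2/t½ = ln2/19 ≈ 0.036481 h⁻¹; fraction remaining f = e^(−kτ) = e^(−0.036481×43) ≈ 0.2083.
Each bolus raises the concentration by D/Vd = 563/270 ≈ 2.085 μg/mL.
Steady-state trough Cmin,ss = C₀·f/(1−f) ≈ 2.085 × 0.2083/0.7917 ≈ 0.549 μg/mL.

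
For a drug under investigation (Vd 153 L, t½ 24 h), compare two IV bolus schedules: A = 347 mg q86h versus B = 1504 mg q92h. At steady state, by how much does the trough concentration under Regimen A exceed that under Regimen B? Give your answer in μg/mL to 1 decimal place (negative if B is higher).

-0.5 μg/mL

Regimen A: f = (1/2)^(86/24) ≈ 0.0834; Cmin,ss = (347/153)·f/(1−f) ≈ 0.206 μg/mL.
Regimen B: f = (1/2)^(92/24) ≈ 0.0702; Cmin,ss = (1504/153)·f/(1−f) ≈ 0.742 μg/mL.
Difference ≈ 0.206 − 0.742 ≈ -0.536 μg/mL.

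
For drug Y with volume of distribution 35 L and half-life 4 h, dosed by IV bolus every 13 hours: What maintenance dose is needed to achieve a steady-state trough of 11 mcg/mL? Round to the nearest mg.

3278 mg

τ/t½ = 13/4 ≈ 3.25, so f = (1/2)^(13/4) ≈ 0.105112.
Cmin,ss = (D/Vd)·f/(1−f), so D = Cmin,ss·Vd·(1−f)/f.
D = 11 × 35 × (1−f)/f ≈ 11 × 35 × 8.51366 ≈ 3277.76 mg.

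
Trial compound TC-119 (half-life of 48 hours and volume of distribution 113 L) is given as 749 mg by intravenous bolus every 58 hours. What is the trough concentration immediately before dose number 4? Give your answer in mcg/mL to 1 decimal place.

f = (1/2)^(τ/t½) = (1/2)^(58/48) ≈ 0.4328.
C₀ = D/Vd = 749/113 ≈ 6.628 mcg/mL.
Before the 4th dose, 3 doses have been given. Superposition: Cmin = C₀·(f + f² + … + f^3).
≈ 6.628 × (0.4328 + 0.1873 + 0.0811) ≈ 6.628 × 0.7012 ≈ 4.648 mcg/mL.

4.6 mcg/mL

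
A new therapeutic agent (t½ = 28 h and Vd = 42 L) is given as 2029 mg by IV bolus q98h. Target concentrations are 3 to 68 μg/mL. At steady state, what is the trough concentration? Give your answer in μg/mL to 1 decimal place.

4.7 μg/mL

τ/t½ = 98/28 ≈ 3.5, so fraction remaining f = (1/2)^(98/28) ≈ 0.0884.
Accumulation ratio R = 1/(1 − f) ≈ 1/0.9116 ≈ 1.0970.
Single-dose peak C₀ = D/Vd = 2029/42 ≈ 48.310 μg/mL.
Steady-state peak Cmax,ss = C₀·R ≈ 48.310 × 1.0970 ≈ 52.996 μg/mL.
One interval later, Cmin,ss = Cmax,ss·e^(−kτ) ≈ 52.996 × 0.0884 ≈ 4.685 μg/mL.
Trough 4.7 μg/mL vs MEC 3 μg/mL: adequate.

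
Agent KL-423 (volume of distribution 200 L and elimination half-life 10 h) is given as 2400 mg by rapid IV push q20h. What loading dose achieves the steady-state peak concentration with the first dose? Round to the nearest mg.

3200 mg

f = (1/2)^(20/10) ≈ 0.250000; accumulation ratio R = 1/(1−f) ≈ 1.33333.
Loading dose to hit Cmax,ss on first dose: D_load = D_maint·R ≈ 2400 × 1.33333 ≈ 3199.99 mg.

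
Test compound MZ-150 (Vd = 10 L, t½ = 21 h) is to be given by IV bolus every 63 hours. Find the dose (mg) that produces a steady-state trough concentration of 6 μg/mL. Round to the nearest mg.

420 mg

τ/t½ = 63/21 ≈ 3, so f = (1/2)^(63/21) ≈ 0.125000.
Cmin,ss = (D/Vd)·f/(1−f), so D = Cmin,ss·Vd·(1−f)/f.
D = 6 × 10 × (1−f)/f ≈ 6 × 10 × 7.00000 ≈ 420.00 mg.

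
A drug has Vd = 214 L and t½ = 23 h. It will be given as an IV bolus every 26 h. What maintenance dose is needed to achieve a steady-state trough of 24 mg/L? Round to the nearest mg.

τ/t½ = 26/23 ≈ 1.1304, so f = (1/2)^(26/23) ≈ 0.456778.
Cmin,ss = (D/Vd)·f/(1−f), so D = Cmin,ss·Vd·(1−f)/f.
D = 24 × 214 × (1−f)/f ≈ 24 × 214 × 1.18925 ≈ 6107.99 mg.

6108 mg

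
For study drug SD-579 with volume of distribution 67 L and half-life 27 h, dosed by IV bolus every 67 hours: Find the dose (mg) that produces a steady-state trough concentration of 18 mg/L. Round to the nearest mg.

τ/t½ = 67/27 ≈ 2.4815, so f = (1/2)^(67/27) ≈ 0.179060.
Cmin,ss = (D/Vd)·f/(1−f), so D = Cmin,ss·Vd·(1−f)/f.
D = 18 × 67 × (1−f)/f ≈ 18 × 67 × 4.58472 ≈ 5529.17 mg.

5529 mg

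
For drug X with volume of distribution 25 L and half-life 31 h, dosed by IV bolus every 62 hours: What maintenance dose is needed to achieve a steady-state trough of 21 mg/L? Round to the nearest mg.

τ/t½ = 62/31 ≈ 2, so f = (1/2)^(62/31) ≈ 0.250000.
Cmin,ss = (D/Vd)·f/(1−f), so D = Cmin,ss·Vd·(1−f)/f.
D = 21 × 25 × (1−f)/f ≈ 21 × 25 × 3.00000 ≈ 1575.00 mg.

1575 mg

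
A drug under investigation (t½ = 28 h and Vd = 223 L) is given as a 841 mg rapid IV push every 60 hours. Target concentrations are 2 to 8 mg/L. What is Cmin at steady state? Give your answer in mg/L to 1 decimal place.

1.1 mg/L

k = ln2/t½ = ln2/28 ≈ 0.024755 h⁻¹; fraction remaining f = e^(−kτ) = e^(−0.024755×60) ≈ 0.2264.
Each bolus raises the concentration by D/Vd = 841/223 ≈ 3.771 mg/L.
Steady-state trough Cmin,ss = C₀·f/(1−f) ≈ 3.771 × 0.2264/0.7736 ≈ 1.104 mg/L.
Trough 1.1 mg/L vs MEC 2 mg/L: subtherapeutic.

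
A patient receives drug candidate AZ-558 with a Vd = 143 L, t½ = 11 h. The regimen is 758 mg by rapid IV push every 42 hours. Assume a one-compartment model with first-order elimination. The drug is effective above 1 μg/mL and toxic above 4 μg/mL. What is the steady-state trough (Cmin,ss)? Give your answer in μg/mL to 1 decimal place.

0.4 μg/mL

Over one 42-h interval, 42/11 ≈ 3.8182 half-lives elapse, leaving f ≈ 0.0709 of each dose.
Accumulation ratio R = 1/(1 − f) ≈ 1/0.9291 ≈ 1.0763.
Each bolus raises the concentration by D/Vd = 758/143 ≈ 5.301 μg/mL.
Steady-state peak Cmax,ss = C₀·R ≈ 5.301 × 1.0763 ≈ 5.705 μg/mL.
Steady-state trough Cmin,ss = Cmax,ss·f ≈ 5.705 × 0.0709 ≈ 0.404 μg/mL.
Trough 0.4 μg/mL vs MEC 1 μg/mL: subtherapeutic.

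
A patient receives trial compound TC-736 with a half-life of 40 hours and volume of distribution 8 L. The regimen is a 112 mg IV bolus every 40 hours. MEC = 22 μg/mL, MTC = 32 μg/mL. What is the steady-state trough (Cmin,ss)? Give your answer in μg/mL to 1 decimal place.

The dosing interval is 1 half-life, so f = 2^(−1) = 0.5.
At steady state, R = 1/(1 − 0.5) = 2/1.
Single-dose peak C₀ = D/Vd = 112/8 = 14 μg/mL.
Steady-state peak Cmax,ss = C₀·R = 14 × 2/1 ≈ 28.000 μg/mL.
Steady-state trough Cmin,ss = Cmax,ss·f ≈ 28.000 × 0.5 ≈ 14.000 μg/mL.
Trough 14.0 μg/mL vs MEC 22 μg/mL: subtherapeutic.

14.0 μg/mL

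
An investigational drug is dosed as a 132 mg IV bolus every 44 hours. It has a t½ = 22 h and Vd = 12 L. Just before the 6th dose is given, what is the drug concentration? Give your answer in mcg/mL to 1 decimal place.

f = (1/2)^(τ/t½) = (1/2)^(44/22) ≈ 0.2500.
C₀ = D/Vd = 132/12 ≈ 11.000 mcg/mL.
Before the 6th dose, 5 doses have been given. Superposition: Cmin = C₀·(f + f² + … + f^5).
≈ 11.000 × (0.2500 + 0.0625 + 0.0156 + 0.0039 + 0.0010) ≈ 11.000 × 0.3330 ≈ 3.663 mcg/mL.

3.7 mcg/mL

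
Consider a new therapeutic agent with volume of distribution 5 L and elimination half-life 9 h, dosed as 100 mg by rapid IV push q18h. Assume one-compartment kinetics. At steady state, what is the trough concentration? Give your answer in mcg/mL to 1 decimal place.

τ = 18 h = 2 half-lives, so f = (1/2)^2 = 0.25.
Accumulation ratio R = 1/(1 − f) = 1/0.75 = 4/3.
Single-dose peak C₀ = D/Vd = 100/5 = 20 mcg/mL.
Steady-state peak Cmax,ss = C₀·R = 20 × 4/3 ≈ 26.667 mcg/mL.
Steady-state trough Cmin,ss = Cmax,ss·f ≈ 26.667 × 0.25 ≈ 6.667 mcg/mL.

6.7 mcg/mL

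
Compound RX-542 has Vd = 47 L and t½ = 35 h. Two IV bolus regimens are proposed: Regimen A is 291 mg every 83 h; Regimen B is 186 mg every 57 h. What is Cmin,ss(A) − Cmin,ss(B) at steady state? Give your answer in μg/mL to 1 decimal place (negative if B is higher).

Regimen A: f = (1/2)^(83/35) ≈ 0.1933; Cmin,ss = (291/47)·f/(1−f) ≈ 1.484 μg/mL.
Regimen B: f = (1/2)^(57/35) ≈ 0.3234; Cmin,ss = (186/47)·f/(1−f) ≈ 1.892 μg/mL.
Difference ≈ 1.484 − 1.892 ≈ -0.408 μg/mL.

-0.4 μg/mL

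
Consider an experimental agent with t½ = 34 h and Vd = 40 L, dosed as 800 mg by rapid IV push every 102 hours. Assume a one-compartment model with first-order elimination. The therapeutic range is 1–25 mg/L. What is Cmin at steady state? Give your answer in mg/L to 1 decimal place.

The dosing interval is 3 half-lives, so f = 2^(−3) = 0.125.
At steady state, R = 1/(1 − 0.125) = 8/7.
Single-dose peak C₀ = D/Vd = 800/40 = 20 mg/L.
Steady-state peak Cmax,ss = C₀·R = 20 × 8/7 ≈ 22.857 mg/L.
Steady-state trough Cmin,ss = Cmax,ss·f ≈ 22.857 × 0.125 ≈ 2.857 mg/L.
Trough 2.9 mg/L vs MEC 1 mg/L: adequate.

2.9 mg/L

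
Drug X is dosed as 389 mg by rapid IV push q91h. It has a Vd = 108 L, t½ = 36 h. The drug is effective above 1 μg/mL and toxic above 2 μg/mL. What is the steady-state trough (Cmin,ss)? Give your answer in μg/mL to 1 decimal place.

τ/t½ = 91/36 ≈ 2.5278, so fraction remaining f = (1/2)^(91/36) ≈ 0.1734.
Accumulation ratio R = 1/(1 − f) ≈ 1/0.8266 ≈ 1.2098.
Single-dose peak C₀ = D/Vd = 389/108 ≈ 3.602 μg/mL.
Cmax,ss = C₀/(1 − f) ≈ 3.602/0.8266 ≈ 4.358 μg/mL.
One interval later, Cmin,ss = Cmax,ss·e^(−kτ) ≈ 4.358 × 0.1734 ≈ 0.756 μg/mL.
Trough 0.8 μg/mL vs MEC 1 μg/mL: subtherapeutic.

0.8 μg/mL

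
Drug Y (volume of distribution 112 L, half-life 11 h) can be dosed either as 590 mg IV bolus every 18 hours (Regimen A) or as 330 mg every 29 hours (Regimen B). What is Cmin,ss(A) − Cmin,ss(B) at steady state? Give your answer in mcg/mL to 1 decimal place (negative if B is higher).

Regimen A: f = (1/2)^(18/11) ≈ 0.3217; Cmin,ss = (590/112)·f/(1−f) ≈ 2.498 mcg/mL.
Regimen B: f = (1/2)^(29/11) ≈ 0.1608; Cmin,ss = (330/112)·f/(1−f) ≈ 0.565 mcg/mL.
Difference ≈ 2.498 − 0.565 ≈ 1.933 mcg/mL.

1.9 mcg/mL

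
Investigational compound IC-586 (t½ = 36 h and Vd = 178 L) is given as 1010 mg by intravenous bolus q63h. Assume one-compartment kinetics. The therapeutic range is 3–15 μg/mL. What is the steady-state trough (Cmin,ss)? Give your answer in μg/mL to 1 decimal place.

2.4 μg/mL

k = ln2/t½ = ln2/36 ≈ 0.019254 h⁻¹; fraction remaining f = e^(−kτ) = e^(−0.019254×63) ≈ 0.2973.
Each bolus raises the concentration by D/Vd = 1010/178 ≈ 5.674 μg/mL.
Steady-state trough Cmin,ss = C₀·f/(1−f) ≈ 5.674 × 0.2973/0.7027 ≈ 2.401 μg/mL.
Trough 2.4 μg/mL vs MEC 3 μg/mL: subtherapeutic.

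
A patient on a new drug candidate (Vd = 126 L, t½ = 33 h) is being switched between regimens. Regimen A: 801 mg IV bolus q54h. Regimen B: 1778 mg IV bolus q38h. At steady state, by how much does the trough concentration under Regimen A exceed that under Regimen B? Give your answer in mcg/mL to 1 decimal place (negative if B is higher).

Regimen A: f = (1/2)^(54/33) ≈ 0.3217; Cmin,ss = (801/126)·f/(1−f) ≈ 3.015 mcg/mL.
Regimen B: f = (1/2)^(38/33) ≈ 0.4502; Cmin,ss = (1778/126)·f/(1−f) ≈ 11.555 mcg/mL.
Difference ≈ 3.015 − 11.555 ≈ -8.540 mcg/mL.

-8.5 mcg/mL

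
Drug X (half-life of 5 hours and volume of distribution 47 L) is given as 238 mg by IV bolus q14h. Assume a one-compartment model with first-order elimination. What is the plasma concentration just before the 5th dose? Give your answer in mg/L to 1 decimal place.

f = (1/2)^(τ/t½) = (1/2)^(14/5) ≈ 0.1436.
C₀ = D/Vd = 238/47 ≈ 5.064 mg/L.
Before the 5th dose, 4 doses have been given. Superposition: Cmin = C₀·(f + f² + … + f^4).
≈ 5.064 × (0.1436 + 0.0206 + 0.0030 + 0.0004) ≈ 5.064 × 0.1676 ≈ 0.849 mg/L.

0.8 mg/L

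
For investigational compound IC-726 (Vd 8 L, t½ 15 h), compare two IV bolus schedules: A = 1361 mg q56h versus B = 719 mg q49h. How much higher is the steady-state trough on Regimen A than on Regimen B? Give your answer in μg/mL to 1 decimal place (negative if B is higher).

Regimen A: f = (1/2)^(56/15) ≈ 0.0752; Cmin,ss = (1361/8)·f/(1−f) ≈ 13.834 μg/mL.
Regimen B: f = (1/2)^(49/15) ≈ 0.1039; Cmin,ss = (719/8)·f/(1−f) ≈ 10.421 μg/mL.
Difference ≈ 13.834 − 10.421 ≈ 3.413 μg/mL.

3.4 μg/mL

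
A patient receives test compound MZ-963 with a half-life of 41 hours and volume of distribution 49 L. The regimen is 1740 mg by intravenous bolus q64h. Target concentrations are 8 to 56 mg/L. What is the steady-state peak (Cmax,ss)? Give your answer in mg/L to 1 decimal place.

k = ln2/t½ = ln2/41 ≈ 0.016906 h⁻¹; fraction remaining f = e^(−kτ) = e^(−0.016906×64) ≈ 0.3389.
At steady state, accumulation factor R = 1/(1 − e^(−kτ)) ≈ 1.5126.
Each bolus raises the concentration by D/Vd = 1740/49 ≈ 35.510 mg/L.
Steady-state peak Cmax,ss = C₀·R ≈ 35.510 × 1.5126 ≈ 53.712 mg/L.
Peak 53.7 mg/L vs MTC 56 mg/L: below toxic threshold.

53.7 mg/L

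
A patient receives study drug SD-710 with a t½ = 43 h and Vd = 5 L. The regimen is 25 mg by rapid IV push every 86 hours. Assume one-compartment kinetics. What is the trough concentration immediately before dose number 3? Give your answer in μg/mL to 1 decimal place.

1.6 μg/mL

f = (1/2)^(τ/t½) = (1/2)^(86/43) ≈ 0.2500.
C₀ = D/Vd = 25/5 ≈ 5.000 μg/mL.
Before the 3rd dose, 2 doses have been given. Superposition: Cmin = C₀·(f + f²).
≈ 5.000 × (0.2500 + 0.0625) ≈ 5.000 × 0.3125 ≈ 1.562 μg/mL.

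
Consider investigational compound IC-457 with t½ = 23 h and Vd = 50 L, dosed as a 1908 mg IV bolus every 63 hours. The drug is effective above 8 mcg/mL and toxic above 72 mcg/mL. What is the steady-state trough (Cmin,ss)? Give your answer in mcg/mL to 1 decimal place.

Over one 63-h interval, 63/23 ≈ 2.7391 half-lives elapse, leaving f ≈ 0.1498 of each dose.
At steady state, accumulation factor R = 1/(1 − e^(−kτ)) ≈ 1.1762.
Single-dose peak C₀ = D/Vd = 1908/50 ≈ 38.160 mcg/mL.
Cmax,ss = C₀/(1 − f) ≈ 38.160/0.8502 ≈ 44.884 mcg/mL.
Steady-state trough Cmin,ss = Cmax,ss·f ≈ 44.884 × 0.1498 ≈ 6.724 mcg/mL.
Trough 6.7 mcg/mL vs MEC 8 mcg/mL: subtherapeutic.

6.7 mcg/mL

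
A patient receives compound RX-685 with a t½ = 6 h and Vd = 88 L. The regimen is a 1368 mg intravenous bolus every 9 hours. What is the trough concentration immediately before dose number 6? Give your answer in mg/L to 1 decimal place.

8.5 mg/L

f = (1/2)^(τ/t½) = (1/2)^(9/6) ≈ 0.3536.
C₀ = D/Vd = 1368/88 ≈ 15.545 mg/L.
Before the 6th dose, 5 doses have been given. Superposition: Cmin = C₀·(f + f² + … + f^5).
≈ 15.545 × (0.3536 + 0.1250 + 0.0442 + 0.0156 + 0.0055) ≈ 15.545 × 0.5439 ≈ 8.455 mg/L.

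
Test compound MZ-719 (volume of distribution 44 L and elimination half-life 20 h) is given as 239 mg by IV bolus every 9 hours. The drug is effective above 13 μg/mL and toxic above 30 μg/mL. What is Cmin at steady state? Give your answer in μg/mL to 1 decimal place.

14.8 μg/mL

Over one 9-h interval, 9/20 ≈ 0.45 half-lives elapse, leaving f ≈ 0.7320 of each dose.
Accumulation ratio R = 1/(1 − f) ≈ 1/0.2680 ≈ 3.7313.
Single-dose peak C₀ = D/Vd = 239/44 ≈ 5.432 μg/mL.
Cmax,ss = C₀/(1 − f) ≈ 5.432/0.2680 ≈ 20.269 μg/mL.
Steady-state trough Cmin,ss = Cmax,ss·f ≈ 20.269 × 0.7320 ≈ 14.837 μg/mL.
Trough 14.8 μg/mL vs MEC 13 μg/mL: adequate.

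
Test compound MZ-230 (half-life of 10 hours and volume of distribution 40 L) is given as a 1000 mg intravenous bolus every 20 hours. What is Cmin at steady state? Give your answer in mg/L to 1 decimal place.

8.3 mg/L

τ = 20 h = 2 half-lives, so f = (1/2)^2 = 0.25.
At steady state, R = 1/(1 − 0.25) = 4/3.
Single-dose peak C₀ = D/Vd = 1000/40 = 25 mg/L.
Steady-state peak Cmax,ss = C₀·R = 25 × 4/3 ≈ 33.333 mg/L.
Steady-state trough Cmin,ss = Cmax,ss·f ≈ 33.333 × 0.25 ≈ 8.333 mg/L.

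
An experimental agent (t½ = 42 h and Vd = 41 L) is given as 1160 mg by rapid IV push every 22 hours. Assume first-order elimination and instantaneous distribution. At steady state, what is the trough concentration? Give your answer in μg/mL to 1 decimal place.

64.6 μg/mL

Over one 22-h interval, 22/42 ≈ 0.52381 half-lives elapse, leaving f ≈ 0.6955 of each dose.
Accumulation ratio R = 1/(1 − f) ≈ 1/0.3045 ≈ 3.2841.
Single-dose peak C₀ = D/Vd = 1160/41 ≈ 28.293 μg/mL.
Cmax,ss = C₀/(1 − f) ≈ 28.293/0.3045 ≈ 92.916 μg/mL.
Steady-state trough Cmin,ss = Cmax,ss·f ≈ 92.916 × 0.6955 ≈ 64.623 μg/mL.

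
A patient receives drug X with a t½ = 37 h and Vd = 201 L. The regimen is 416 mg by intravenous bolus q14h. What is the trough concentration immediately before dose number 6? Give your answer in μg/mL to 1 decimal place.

5.0 μg/mL

f = (1/2)^(τ/t½) = (1/2)^(14/37) ≈ 0.7693.
C₀ = D/Vd = 416/201 ≈ 2.070 μg/mL.
Before the 6th dose, 5 doses have been given. Superposition: Cmin = C₀·(f + f² + … + f^5).
≈ 2.070 × (0.7693 + 0.5918 + 0.4553 + 0.3503 + 0.2695) ≈ 2.070 × 2.4362 ≈ 5.043 μg/mL.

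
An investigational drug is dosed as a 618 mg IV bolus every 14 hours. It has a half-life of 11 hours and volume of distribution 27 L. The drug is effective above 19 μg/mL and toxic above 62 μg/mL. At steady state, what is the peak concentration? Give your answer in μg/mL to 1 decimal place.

39.1 μg/mL

τ/t½ = 14/11 ≈ 1.2727, so fraction remaining f = (1/2)^(14/11) ≈ 0.4139.
Accumulation ratio R = 1/(1 − f) ≈ 1/0.5861 ≈ 1.7062.
Single-dose peak C₀ = D/Vd = 618/27 ≈ 22.889 μg/mL.
Steady-state peak Cmax,ss = C₀·R ≈ 22.889 × 1.7062 ≈ 39.053 μg/mL.
Peak 39.1 μg/mL vs MTC 62 μg/mL: below toxic threshold.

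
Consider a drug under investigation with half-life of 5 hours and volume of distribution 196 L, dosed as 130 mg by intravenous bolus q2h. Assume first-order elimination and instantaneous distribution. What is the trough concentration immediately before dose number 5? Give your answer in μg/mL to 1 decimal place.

1.4 μg/mL

f = (1/2)^(τ/t½) = (1/2)^(2/5) ≈ 0.7579.
C₀ = D/Vd = 130/196 ≈ 0.663 μg/mL.
Before the 5th dose, 4 doses have been given. Superposition: Cmin = C₀·(f + f² + … + f^4).
≈ 0.663 × (0.7579 + 0.5744 + 0.4353 + 0.3299) ≈ 0.663 × 2.0975 ≈ 1.391 μg/mL.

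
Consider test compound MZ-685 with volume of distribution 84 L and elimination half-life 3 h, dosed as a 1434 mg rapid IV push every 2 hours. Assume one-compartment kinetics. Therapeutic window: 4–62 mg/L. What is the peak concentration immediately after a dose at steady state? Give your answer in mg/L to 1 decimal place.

46.1 mg/L

k = ln2/t½ = ln2/3 ≈ 0.231049 h⁻¹; fraction remaining f = e^(−kτ) = e^(−0.231049×2) ≈ 0.6300.
At steady state, accumulation factor R = 1/(1 − e^(−kτ)) ≈ 2.7027.
Single-dose peak C₀ = D/Vd = 1434/84 ≈ 17.071 mg/L.
Steady-state peak Cmax,ss = C₀·R ≈ 17.071 × 2.7027 ≈ 46.138 mg/L.
Peak 46.1 mg/L vs MTC 62 mg/L: below toxic threshold.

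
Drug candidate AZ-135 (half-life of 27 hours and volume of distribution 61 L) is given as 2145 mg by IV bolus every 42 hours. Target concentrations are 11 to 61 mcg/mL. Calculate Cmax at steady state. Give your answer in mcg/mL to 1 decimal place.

τ/t½ = 42/27 ≈ 1.5556, so fraction remaining f = (1/2)^(42/27) ≈ 0.3402.
Accumulation ratio R = 1/(1 − f) ≈ 1/0.6598 ≈ 1.5156.
Single-dose peak C₀ = D/Vd = 2145/61 ≈ 35.164 mcg/mL.
Cmax,ss = C₀/(1 − f) ≈ 35.164/0.6598 ≈ 53.295 mcg/mL.
Peak 53.3 mcg/mL vs MTC 61 mcg/mL: below toxic threshold.

53.3 mcg/mL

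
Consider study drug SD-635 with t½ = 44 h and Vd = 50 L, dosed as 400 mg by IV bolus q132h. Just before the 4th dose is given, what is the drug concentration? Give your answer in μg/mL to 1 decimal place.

f = (1/2)^(τ/t½) = (1/2)^(132/44) ≈ 0.1250.
C₀ = D/Vd = 400/50 ≈ 8.000 μg/mL.
Before the 4th dose, 3 doses have been given. Superposition: Cmin = C₀·(f + f² + … + f^3).
≈ 8.000 × (0.1250 + 0.0156 + 0.0020) ≈ 8.000 × 0.1426 ≈ 1.141 μg/mL.

1.1 μg/mL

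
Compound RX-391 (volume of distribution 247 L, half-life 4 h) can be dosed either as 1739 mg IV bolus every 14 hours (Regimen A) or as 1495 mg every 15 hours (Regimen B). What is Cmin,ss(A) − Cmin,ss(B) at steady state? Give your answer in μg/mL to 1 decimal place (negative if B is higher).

Regimen A: f = (1/2)^(14/4) ≈ 0.0884; Cmin,ss = (1739/247)·f/(1−f) ≈ 0.683 μg/mL.
Regimen B: f = (1/2)^(15/4) ≈ 0.0743; Cmin,ss = (1495/247)·f/(1−f) ≈ 0.486 μg/mL.
Difference ≈ 0.683 − 0.486 ≈ 0.197 μg/mL.

0.2 μg/mL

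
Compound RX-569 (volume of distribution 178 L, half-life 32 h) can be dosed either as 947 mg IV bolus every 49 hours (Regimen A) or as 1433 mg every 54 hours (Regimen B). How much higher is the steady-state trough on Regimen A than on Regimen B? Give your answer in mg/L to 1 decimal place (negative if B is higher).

Regimen A: f = (1/2)^(49/32) ≈ 0.3460; Cmin,ss = (947/178)·f/(1−f) ≈ 2.815 mg/L.
Regimen B: f = (1/2)^(54/32) ≈ 0.3105; Cmin,ss = (1433/178)·f/(1−f) ≈ 3.625 mg/L.
Difference ≈ 2.815 − 3.625 ≈ -0.810 mg/L.

-0.8 mg/L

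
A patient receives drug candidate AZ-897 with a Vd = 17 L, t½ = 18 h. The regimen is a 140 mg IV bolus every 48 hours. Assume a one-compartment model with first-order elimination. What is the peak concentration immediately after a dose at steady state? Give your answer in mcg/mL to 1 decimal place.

9.8 mcg/mL

k = ln2/t½ = ln2/18 ≈ 0.038508 h⁻¹; fraction remaining f = e^(−kτ) = e^(−0.038508×48) ≈ 0.1575.
Accumulation ratio R = 1/(1 − f) ≈ 1/0.8425 ≈ 1.1869.
Single-dose peak C₀ = D/Vd = 140/17 ≈ 8.235 mcg/mL.
Steady-state peak Cmax,ss = C₀·R ≈ 8.235 × 1.1869 ≈ 9.774 mcg/mL.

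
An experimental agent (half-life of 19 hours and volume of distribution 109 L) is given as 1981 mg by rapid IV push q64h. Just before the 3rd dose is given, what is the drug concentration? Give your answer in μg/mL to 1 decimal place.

1.9 μg/mL

f = (1/2)^(τ/t½) = (1/2)^(64/19) ≈ 0.0968.
C₀ = D/Vd = 1981/109 ≈ 18.174 μg/mL.
Before the 3rd dose, 2 doses have been given. Superposition: Cmin = C₀·(f + f²).
≈ 18.174 × (0.0968 + 0.0094) ≈ 18.174 × 0.1062 ≈ 1.930 μg/mL.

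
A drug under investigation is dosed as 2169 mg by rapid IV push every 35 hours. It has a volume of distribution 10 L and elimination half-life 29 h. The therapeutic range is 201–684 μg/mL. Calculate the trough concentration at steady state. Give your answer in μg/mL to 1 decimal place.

165.8 μg/mL

k = ln2/t½ = ln2/29 ≈ 0.023902 h⁻¹; fraction remaining f = e^(−kτ) = e^(−0.023902×35) ≈ 0.4332.
At steady state, accumulation factor R = 1/(1 − e^(−kτ)) ≈ 1.7643.
Each bolus raises the concentration by D/Vd = 2169/10 ≈ 216.900 μg/mL.
Cmax,ss = C₀/(1 − f) ≈ 216.900/0.5668 ≈ 382.675 μg/mL.
One interval later, Cmin,ss = Cmax,ss·e^(−kτ) ≈ 382.675 × 0.4332 ≈ 165.775 μg/mL.
Trough 165.8 μg/mL vs MEC 201 μg/mL: subtherapeutic.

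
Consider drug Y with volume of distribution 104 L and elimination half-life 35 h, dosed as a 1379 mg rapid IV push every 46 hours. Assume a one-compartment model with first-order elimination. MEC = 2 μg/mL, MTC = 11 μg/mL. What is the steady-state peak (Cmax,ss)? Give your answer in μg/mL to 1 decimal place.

k = ln2/t½ = ln2/35 ≈ 0.019804 h⁻¹; fraction remaining f = e^(−kτ) = e^(−0.019804×46) ≈ 0.4021.
At steady state, accumulation factor R = 1/(1 − e^(−kτ)) ≈ 1.6725.
Single-dose peak C₀ = D/Vd = 1379/104 ≈ 13.260 μg/mL.
Cmax,ss = C₀/(1 − f) ≈ 13.260/0.5979 ≈ 22.178 μg/mL.
Peak 22.2 μg/mL vs MTC 11 μg/mL: exceeds toxic threshold.

22.2 μg/mL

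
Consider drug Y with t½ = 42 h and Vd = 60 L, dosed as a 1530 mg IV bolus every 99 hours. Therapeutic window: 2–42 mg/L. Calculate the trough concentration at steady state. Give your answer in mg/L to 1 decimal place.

6.2 mg/L

k = ln2/t½ = ln2/42 ≈ 0.016504 h⁻¹; fraction remaining f = e^(−kτ) = e^(−0.016504×99) ≈ 0.1952.
Accumulation ratio R = 1/(1 − f) ≈ 1/0.8048 ≈ 1.2425.
Single-dose peak C₀ = D/Vd = 1530/60 ≈ 25.500 mg/L.
Cmax,ss = C₀/(1 − f) ≈ 25.500/0.8048 ≈ 31.685 mg/L.
Steady-state trough Cmin,ss = Cmax,ss·f ≈ 31.685 × 0.1952 ≈ 6.185 mg/L.
Trough 6.2 mg/L vs MEC 2 mg/L: adequate.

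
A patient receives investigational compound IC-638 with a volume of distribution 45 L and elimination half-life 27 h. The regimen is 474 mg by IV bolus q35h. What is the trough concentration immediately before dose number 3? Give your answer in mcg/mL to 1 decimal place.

f = (1/2)^(τ/t½) = (1/2)^(35/27) ≈ 0.4072.
C₀ = D/Vd = 474/45 ≈ 10.533 mcg/mL.
Before the 3rd dose, 2 doses have been given. Superposition: Cmin = C₀·(f + f²).
≈ 10.533 × (0.4072 + 0.1658) ≈ 10.533 × 0.5730 ≈ 6.035 mcg/mL.

6.0 mcg/mL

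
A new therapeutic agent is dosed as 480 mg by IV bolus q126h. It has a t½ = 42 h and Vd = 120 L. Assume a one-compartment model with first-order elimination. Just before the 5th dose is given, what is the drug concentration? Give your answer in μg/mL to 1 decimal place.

f = (1/2)^(τ/t½) = (1/2)^(126/42) ≈ 0.1250.
C₀ = D/Vd = 480/120 ≈ 4.000 μg/mL.
Before the 5th dose, 4 doses have been given. Superposition: Cmin = C₀·(f + f² + … + f^4).
≈ 4.000 × (0.1250 + 0.0156 + 0.0020 + 0.0002) ≈ 4.000 × 0.1428 ≈ 0.571 μg/mL.

0.6 μg/mL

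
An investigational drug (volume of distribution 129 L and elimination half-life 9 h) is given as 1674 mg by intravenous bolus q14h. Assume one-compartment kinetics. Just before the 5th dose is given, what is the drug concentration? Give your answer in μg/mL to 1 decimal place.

6.6 μg/mL

f = (1/2)^(τ/t½) = (1/2)^(14/9) ≈ 0.3402.
C₀ = D/Vd = 1674/129 ≈ 12.977 μg/mL.
Before the 5th dose, 4 doses have been given. Superposition: Cmin = C₀·(f + f² + … + f^4).
≈ 12.977 × (0.3402 + 0.1157 + 0.0394 + 0.0134) ≈ 12.977 × 0.5087 ≈ 6.601 μg/mL.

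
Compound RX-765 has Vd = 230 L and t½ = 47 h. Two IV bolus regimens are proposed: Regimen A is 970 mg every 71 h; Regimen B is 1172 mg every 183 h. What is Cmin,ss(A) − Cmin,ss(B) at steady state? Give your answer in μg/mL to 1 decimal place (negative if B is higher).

1.9 μg/mL

Regimen A: f = (1/2)^(71/47) ≈ 0.3510; Cmin,ss = (970/230)·f/(1−f) ≈ 2.281 μg/mL.
Regimen B: f = (1/2)^(183/47) ≈ 0.0673; Cmin,ss = (1172/230)·f/(1−f) ≈ 0.368 μg/mL.
Difference ≈ 2.281 − 0.368 ≈ 1.913 μg/mL.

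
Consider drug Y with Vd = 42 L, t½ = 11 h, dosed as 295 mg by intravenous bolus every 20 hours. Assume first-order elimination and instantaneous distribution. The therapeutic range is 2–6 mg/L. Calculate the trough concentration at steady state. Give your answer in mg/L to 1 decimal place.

2.8 mg/L

τ/t½ = 20/11 ≈ 1.8182, so fraction remaining f = (1/2)^(20/11) ≈ 0.2836.
At steady state, accumulation factor R = 1/(1 − e^(−kτ)) ≈ 1.3959.
Each bolus raises the concentration by D/Vd = 295/42 ≈ 7.024 mg/L.
Cmax,ss = C₀/(1 − f) ≈ 7.024/0.7164 ≈ 9.805 mg/L.
Steady-state trough Cmin,ss = Cmax,ss·f ≈ 9.805 × 0.2836 ≈ 2.781 mg/L.
Trough 2.8 mg/L vs MEC 2 mg/L: adequate.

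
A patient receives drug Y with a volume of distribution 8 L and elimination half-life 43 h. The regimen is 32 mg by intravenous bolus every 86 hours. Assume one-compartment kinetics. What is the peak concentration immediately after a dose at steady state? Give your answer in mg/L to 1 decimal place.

5.3 mg/L

The dosing interval is 2 half-lives, so f = 2^(−2) = 0.25.
Accumulation ratio R = 1/(1 − f) = 1/0.75 = 4/3.
Single-dose peak C₀ = D/Vd = 32/8 = 4 mg/L.
Steady-state peak Cmax,ss = C₀·R = 4 × 4/3 ≈ 5.333 mg/L.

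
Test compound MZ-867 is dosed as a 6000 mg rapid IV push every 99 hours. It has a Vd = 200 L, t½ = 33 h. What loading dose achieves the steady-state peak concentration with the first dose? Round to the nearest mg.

6857 mg

f = (1/2)^(99/33) ≈ 0.125000; accumulation ratio R = 1/(1−f) ≈ 1.14286.
Loading dose to hit Cmax,ss on first dose: D_load = D_maint·R ≈ 6000 × 1.14286 ≈ 6857.16 mg.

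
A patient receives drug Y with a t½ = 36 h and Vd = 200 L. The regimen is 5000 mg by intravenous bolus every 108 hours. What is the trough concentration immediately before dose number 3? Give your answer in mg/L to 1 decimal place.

f = (1/2)^(τ/t½) = (1/2)^(108/36) ≈ 0.1250.
C₀ = D/Vd = 5000/200 ≈ 25.000 mg/L.
Before the 3rd dose, 2 doses have been given. Superposition: Cmin = C₀·(f + f²).
≈ 25.000 × (0.1250 + 0.0156) ≈ 25.000 × 0.1406 ≈ 3.515 mg/L.

3.5 mg/L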